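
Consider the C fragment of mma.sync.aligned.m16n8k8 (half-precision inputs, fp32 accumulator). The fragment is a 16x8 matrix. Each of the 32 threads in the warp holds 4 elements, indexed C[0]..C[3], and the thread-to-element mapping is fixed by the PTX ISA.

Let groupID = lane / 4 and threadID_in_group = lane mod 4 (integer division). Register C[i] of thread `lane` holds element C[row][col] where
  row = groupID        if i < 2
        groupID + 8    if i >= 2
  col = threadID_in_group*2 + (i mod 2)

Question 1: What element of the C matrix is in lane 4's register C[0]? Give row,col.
1,0

L=4->g=4>>2=1, t=4&3=0
[0]->row 1+0=1  col 0·2+0=0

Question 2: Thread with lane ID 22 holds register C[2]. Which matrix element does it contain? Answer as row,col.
13,4

22: gid=5,tid=2
[2] (5+8,2*2+0) = (13,4)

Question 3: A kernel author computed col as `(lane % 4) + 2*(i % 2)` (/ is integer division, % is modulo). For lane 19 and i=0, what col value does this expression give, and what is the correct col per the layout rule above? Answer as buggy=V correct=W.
buggy=3 correct=6

`(lane % 4) + 2*(i % 2)`[19,0]⇒3
lane 19: gr=4 (19/4), th=3 (19%4)
i=0: r=4+0=4, c=3*2+0=6
col: 3 vs 6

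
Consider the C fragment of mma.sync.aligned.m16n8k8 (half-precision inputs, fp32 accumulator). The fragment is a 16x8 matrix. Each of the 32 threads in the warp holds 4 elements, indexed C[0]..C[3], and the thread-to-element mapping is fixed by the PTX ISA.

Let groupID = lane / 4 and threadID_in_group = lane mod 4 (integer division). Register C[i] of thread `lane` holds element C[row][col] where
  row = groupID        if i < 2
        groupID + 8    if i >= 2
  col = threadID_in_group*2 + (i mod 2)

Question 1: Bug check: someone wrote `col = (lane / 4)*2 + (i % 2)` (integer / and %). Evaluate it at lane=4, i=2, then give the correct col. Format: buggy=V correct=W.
`(lane / 4)*2 + (i % 2)`[4,2]⇒2
lane 4: gr=1 (4/4), th=0 (4%4)
i=2: r=1+8=9, c=0*2+0=0
col: 2 vs 0

buggy=2 correct=0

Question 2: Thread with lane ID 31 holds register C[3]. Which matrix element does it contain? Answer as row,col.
15,7

L=31=>grp=31>>2=7, tig=31&3=3
[3]=>row 7+8=15  col 3·2+1=7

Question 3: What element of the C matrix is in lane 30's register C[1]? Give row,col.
7,5

lane 30: gid=7 (30/4), tid=2 (30%4)
i=1: r=7+0=7, c=2*2+1=5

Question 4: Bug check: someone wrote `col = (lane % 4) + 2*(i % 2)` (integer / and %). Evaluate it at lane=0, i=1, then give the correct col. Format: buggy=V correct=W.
`(lane % 4) + 2*(i % 2)`[0,1]→2
lane 0→0/4=0, 0 mod 4=0
i=1  r:0+0→0  c:2·0+1→1
col: 2 vs 1

buggy=2 correct=1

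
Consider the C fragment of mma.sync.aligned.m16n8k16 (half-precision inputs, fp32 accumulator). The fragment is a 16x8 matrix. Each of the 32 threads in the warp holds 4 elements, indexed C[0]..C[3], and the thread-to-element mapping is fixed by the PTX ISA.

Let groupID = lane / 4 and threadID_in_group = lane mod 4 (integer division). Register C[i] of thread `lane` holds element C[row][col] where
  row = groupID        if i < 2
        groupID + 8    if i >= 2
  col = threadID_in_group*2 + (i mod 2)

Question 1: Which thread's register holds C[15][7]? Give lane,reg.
31,3

r: 15->gid=7,r8=1  c: 7->tid=3,i&1=1
L=7*4+3=31  i=1*2+1=3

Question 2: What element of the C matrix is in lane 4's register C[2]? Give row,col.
4: grp=1,tig=0
[2] (1+8,0*2+0) = (9,0)

9,0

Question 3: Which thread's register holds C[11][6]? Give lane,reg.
r:11=>grp=3,rB=1  c:6=>tig=3,lo=0
L=3*4+3=15  i=1*2+0=2

15,2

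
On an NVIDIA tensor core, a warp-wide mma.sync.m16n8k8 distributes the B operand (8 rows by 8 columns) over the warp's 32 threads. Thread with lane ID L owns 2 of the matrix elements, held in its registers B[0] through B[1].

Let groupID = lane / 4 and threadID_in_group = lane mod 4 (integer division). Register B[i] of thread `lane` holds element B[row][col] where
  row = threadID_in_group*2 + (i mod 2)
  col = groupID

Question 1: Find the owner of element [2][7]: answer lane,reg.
29,0

c=7→G=7  r=2→T=1,p=0
L=7*4+1=29  i=0=0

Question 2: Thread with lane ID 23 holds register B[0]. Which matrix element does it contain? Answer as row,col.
6,5

23: gid=5,tid=3
[0] (3*2+0,5) = (6,5)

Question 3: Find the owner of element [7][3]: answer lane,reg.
15,1

c: 3->gid=3  r: 7->tid=3,i&1=1
L=3*4+3=15  i=1=1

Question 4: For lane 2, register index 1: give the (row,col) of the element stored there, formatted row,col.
5,0

lane 2: G=0 (2/4), T=2 (2%4)
i=1: r=2*2+1=5, c=G=0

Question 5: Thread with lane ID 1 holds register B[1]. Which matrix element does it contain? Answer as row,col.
3,0

lane 1→1/4=0, 1 mod 4=1
i=1  r:2·1+1→3  c:0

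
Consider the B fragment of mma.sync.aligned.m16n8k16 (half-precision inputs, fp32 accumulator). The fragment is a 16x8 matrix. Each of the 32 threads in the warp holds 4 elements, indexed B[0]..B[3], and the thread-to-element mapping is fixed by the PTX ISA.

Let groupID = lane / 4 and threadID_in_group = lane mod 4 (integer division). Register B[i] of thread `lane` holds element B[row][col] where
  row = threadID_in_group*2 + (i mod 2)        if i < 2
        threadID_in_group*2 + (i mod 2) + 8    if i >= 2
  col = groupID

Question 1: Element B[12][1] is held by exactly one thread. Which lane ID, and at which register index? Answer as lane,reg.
c: 1->gid=1  r: 12->r8=1,tid=2,i&1=0
L=1*4+2=6  i=1*2+0=2

6,2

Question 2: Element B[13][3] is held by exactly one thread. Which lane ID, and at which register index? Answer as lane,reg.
14,3

c: 3->gid=3  r: 13->r8=1,tid=2,i&1=1
L=3*4+2=14  i=1*2+1=3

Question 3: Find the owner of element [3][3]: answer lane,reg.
c: 3->gid=3  r: 3->r8=0,tid=1,i&1=1
L=3*4+1=13  i=0*2+1=1

13,1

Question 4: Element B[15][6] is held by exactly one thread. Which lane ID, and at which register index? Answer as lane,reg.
27,3

c:6=>grp=6  r:15=>rB=1,tig=3,lo=1
L=6*4+3=27  i=1*2+1=3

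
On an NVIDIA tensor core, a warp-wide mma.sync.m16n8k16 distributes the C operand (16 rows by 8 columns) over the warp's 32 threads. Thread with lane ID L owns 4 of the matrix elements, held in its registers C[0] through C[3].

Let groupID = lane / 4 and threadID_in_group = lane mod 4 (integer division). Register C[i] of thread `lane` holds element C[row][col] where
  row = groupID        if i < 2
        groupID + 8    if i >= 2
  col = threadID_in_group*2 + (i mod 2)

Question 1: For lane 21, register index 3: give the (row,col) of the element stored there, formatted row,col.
13,3

lane 21: gr=5 (21/4), th=1 (21%4)
i=3: r=5+8=13, c=1*2+1=3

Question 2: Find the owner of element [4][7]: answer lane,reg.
19,1

r: 4->gid=4,r8=0  c: 7->tid=3,i&1=1
L=4*4+3=19  i=0*2+1=1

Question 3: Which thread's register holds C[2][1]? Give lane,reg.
8,1

r=2→G=2,rhi=0  c=1→T=0,p=1
L=2*4+0=8  i=0*2+1=1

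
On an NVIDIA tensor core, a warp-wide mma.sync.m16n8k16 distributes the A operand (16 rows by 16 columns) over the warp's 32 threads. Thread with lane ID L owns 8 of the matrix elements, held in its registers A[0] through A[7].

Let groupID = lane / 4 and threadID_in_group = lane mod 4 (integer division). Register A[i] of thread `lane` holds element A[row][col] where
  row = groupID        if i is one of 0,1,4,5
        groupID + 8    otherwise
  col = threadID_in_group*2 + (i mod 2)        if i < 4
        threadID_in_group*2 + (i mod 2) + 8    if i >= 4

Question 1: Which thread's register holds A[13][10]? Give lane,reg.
r=13->g=5,rb=1  c=10->cb=1,t=1,b0=0
L=5*4+1=21  i=1*4+1*2+0=6

21,6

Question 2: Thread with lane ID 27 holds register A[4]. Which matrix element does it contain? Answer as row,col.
lane 27: G=6 (27/4), T=3 (27%4)
i=4: r=6+0=6, c=3*2+0+8=14

6,14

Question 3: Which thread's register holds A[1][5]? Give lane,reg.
6,1

r=1→G=1,rhi=0  c=5→chi=0,T=2,p=1
L=1*4+2=6  i=0*4+0*2+1=1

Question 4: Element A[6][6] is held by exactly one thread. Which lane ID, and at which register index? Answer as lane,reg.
r=6⇒gr=6,Rb=0  c=6⇒Cb=0,th=3,odd=0
L=6*4+3=27  i=0*4+0*2+0=0

27,0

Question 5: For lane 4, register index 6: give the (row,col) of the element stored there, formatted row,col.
lane 4: g=1 (4/4), t=0 (4%4)
i=6: r=1+8=9, c=0*2+0+8=8

9,8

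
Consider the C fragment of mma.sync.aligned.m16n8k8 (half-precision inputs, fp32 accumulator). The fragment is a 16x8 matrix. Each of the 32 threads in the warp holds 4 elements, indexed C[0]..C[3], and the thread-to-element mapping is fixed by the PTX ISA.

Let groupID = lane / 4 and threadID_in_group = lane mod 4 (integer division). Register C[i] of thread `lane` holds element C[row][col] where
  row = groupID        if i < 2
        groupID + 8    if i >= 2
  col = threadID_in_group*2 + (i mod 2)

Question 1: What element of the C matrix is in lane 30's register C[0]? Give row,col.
7,4

L=30=>grp=30>>2=7, tig=30&3=2
[0]=>row 7+0=7  col 2·2+0=4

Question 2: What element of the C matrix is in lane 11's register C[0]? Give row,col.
lane 11: G=2 (11/4), T=3 (11%4)
i=0: r=2+0=2, c=3*2+0=6

2,6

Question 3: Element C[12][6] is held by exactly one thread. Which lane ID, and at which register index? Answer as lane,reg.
r=12->g=4,rb=1  c=6->t=3,b0=0
L=4*4+3=19  i=1*2+0=2

19,2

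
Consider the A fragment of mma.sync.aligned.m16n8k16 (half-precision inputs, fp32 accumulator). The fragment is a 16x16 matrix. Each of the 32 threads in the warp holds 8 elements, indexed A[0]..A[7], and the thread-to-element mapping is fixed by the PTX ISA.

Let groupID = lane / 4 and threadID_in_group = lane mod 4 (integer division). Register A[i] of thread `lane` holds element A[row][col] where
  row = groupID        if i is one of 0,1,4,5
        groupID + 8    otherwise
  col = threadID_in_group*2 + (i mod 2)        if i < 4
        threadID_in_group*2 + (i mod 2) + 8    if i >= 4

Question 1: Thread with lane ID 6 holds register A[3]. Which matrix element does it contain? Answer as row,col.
9,5

6: gr=1,th=2
[3] (1+8,2*2+1+0) = (9,5)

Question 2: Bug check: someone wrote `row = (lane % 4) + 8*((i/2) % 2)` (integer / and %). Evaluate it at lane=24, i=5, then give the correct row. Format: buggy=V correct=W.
`(lane % 4) + 8*((i/2) % 2)`[24,5]->0
lane 24->24/4=6, 24 mod 4=0
i=5  r:6+0->6  c:2·0+1+8->9
row: 0 vs 6

buggy=0 correct=6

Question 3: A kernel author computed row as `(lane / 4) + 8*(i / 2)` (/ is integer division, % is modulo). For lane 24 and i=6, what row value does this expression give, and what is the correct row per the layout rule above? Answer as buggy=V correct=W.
buggy=30 correct=14

`(lane / 4) + 8*(i / 2)`[24,6]⇒30
lane 24: gr=6 (24/4), th=0 (24%4)
i=6: r=6+8=14, c=0*2+0+8=8
row: 30 vs 14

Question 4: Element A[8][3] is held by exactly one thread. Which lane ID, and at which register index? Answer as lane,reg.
r=8⇒gr=0,Rb=1  c=3⇒Cb=0,th=1,odd=1
L=0*4+1=1  i=0*4+1*2+1=3

1,3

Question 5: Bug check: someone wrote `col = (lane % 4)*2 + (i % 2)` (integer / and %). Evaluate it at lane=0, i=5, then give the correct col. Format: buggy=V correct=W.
`(lane % 4)*2 + (i % 2)`[0,5]→1
0: G=0,T=0
[5] (0+0,0*2+1+8) = (0,9)
col: 1 vs 9

buggy=1 correct=9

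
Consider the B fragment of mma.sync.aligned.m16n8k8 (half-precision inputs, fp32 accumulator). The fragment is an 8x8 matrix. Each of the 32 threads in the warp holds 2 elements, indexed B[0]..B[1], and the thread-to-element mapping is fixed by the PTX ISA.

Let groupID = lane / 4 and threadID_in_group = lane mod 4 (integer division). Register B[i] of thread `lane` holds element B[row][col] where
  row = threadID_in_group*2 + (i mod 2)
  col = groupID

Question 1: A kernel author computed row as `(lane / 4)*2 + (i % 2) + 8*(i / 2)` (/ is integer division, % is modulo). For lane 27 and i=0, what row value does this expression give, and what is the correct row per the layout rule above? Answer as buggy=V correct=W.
`(lane / 4)*2 + (i % 2) + 8*(i / 2)`[27,0]->12
lane 27: gid=6 (27/4), tid=3 (27%4)
i=0: r=3*2+0=6, c=gid=6
row: 12 vs 6

buggy=12 correct=6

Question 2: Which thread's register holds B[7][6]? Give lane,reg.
27,1

c=6->g=6  r=7->t=3,b0=1
L=6*4+3=27  i=1=1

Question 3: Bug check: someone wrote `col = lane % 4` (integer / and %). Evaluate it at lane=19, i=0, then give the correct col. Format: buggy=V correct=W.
buggy=3 correct=4

`lane % 4`[19,0]⇒3
19: gr=4,th=3
[0] (3*2+0,4) = (6,4)
col: 3 vs 4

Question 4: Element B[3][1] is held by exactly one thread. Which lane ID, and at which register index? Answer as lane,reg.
c=1⇒gr=1  r=3⇒th=1,odd=1
L=1*4+1=5  i=1=1

5,1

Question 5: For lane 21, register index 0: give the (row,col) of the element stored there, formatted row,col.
2,5

L=21=>grp=21>>2=5, tig=21&3=1
[0]=>row 1·2+0=2  col grp=5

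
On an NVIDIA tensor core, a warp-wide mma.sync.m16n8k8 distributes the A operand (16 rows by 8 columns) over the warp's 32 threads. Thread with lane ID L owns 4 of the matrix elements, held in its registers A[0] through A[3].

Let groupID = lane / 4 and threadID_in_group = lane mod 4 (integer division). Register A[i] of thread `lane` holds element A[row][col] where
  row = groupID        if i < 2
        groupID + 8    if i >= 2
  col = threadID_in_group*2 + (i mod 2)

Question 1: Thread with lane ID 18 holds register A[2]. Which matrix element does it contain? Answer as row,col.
12,4

18: grp=4,tig=2
[2] (4+8,2*2+0) = (12,4)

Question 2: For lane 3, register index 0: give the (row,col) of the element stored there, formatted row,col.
lane 3->3/4=0, 3 mod 4=3
i=0  r:0+0->0  c:2·3+0->6

0,6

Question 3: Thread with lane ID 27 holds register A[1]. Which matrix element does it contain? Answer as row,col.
27: g=6,t=3
[1] (6+0,3*2+1) = (6,7)

6,7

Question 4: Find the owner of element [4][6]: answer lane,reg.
19,0

r=4⇒gr=4,Rb=0  c=6⇒th=3,odd=0
L=4*4+3=19  i=0*2+0=0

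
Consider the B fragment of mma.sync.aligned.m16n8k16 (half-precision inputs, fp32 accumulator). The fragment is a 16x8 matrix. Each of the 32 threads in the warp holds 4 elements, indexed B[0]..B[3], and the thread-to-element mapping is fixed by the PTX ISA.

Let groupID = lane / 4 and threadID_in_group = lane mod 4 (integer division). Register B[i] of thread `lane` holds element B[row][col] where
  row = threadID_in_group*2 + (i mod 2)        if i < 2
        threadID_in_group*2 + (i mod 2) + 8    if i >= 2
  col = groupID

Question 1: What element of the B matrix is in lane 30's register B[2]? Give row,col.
12,7

30: gid=7,tid=2
[2] (2*2+0+8,7) = (12,7)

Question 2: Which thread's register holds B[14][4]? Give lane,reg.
c: 4->gid=4  r: 14->r8=1,tid=3,i&1=0
L=4*4+3=19  i=1*2+0=2

19,2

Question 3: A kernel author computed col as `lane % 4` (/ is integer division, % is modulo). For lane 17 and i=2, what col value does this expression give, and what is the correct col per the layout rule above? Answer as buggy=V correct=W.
`lane % 4`[17,2]->1
L=17->g=17>>2=4, t=17&3=1
[2]->row 1·2+0+8=10  col g=4
col: 1 vs 4

buggy=1 correct=4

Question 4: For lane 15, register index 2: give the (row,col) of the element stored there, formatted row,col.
14,3

L=15⇒gr=15>>2=3, th=15&3=3
[2]⇒row 3·2+0+8=14  col gr=3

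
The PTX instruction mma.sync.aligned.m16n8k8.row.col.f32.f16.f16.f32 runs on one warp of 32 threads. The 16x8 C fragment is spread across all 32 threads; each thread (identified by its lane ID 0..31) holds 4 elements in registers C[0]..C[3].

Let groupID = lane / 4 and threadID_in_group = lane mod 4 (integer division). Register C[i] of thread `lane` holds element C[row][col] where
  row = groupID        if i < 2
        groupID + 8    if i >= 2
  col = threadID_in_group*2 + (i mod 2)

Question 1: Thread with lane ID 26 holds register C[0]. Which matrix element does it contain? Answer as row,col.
6,4

26: g=6,t=2
[0] (6+0,2*2+0) = (6,4)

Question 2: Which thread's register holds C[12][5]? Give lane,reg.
18,3

r=12->g=4,rb=1  c=5->t=2,b0=1
L=4*4+2=18  i=1*2+1=3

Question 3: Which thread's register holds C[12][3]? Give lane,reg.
17,3

r: 12->gid=4,r8=1  c: 3->tid=1,i&1=1
L=4*4+1=17  i=1*2+1=3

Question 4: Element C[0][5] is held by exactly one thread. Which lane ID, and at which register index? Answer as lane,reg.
2,1

r: 0->gid=0,r8=0  c: 5->tid=2,i&1=1
L=0*4+2=2  i=0*2+1=1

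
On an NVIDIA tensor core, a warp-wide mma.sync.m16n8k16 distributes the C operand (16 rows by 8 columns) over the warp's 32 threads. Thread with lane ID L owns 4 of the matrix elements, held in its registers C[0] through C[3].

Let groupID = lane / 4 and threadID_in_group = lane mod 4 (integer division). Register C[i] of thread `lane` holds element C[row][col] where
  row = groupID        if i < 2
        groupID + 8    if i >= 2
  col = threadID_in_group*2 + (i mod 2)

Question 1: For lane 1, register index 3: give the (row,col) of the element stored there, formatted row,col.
8,3

lane 1: g=0 (1/4), t=1 (1%4)
i=3: r=0+8=8, c=1*2+1=3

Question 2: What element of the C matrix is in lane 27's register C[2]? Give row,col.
27: g=6,t=3
[2] (6+8,3*2+0) = (14,6)

14,6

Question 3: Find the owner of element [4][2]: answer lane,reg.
17,0

r: 4->gid=4,r8=0  c: 2->tid=1,i&1=0
L=4*4+1=17  i=0*2+0=0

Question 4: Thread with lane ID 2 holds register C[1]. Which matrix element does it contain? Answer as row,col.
L=2->g=2>>2=0, t=2&3=2
[1]->row 0+0=0  col 2·2+1=5

0,5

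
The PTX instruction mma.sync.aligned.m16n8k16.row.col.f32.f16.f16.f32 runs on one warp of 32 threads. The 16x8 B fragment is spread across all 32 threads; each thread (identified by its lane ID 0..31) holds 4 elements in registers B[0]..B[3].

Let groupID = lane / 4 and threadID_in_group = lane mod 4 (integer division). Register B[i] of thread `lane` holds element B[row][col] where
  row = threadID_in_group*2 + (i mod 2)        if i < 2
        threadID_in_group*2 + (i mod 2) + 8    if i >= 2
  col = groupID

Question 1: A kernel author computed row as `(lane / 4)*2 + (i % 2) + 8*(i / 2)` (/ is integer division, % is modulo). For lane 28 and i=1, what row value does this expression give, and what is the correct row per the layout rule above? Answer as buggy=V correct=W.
`(lane / 4)*2 + (i % 2) + 8*(i / 2)`[28,1]→15
28: G=7,T=0
[1] (0*2+1+0,7) = (1,7)
row: 15 vs 1

buggy=15 correct=1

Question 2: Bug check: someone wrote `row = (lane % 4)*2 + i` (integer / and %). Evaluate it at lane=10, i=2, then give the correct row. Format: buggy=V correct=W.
buggy=6 correct=12

`(lane % 4)*2 + i`[10,2]->6
L=10->gid=10>>2=2, tid=10&3=2
[2]->row 2·2+0+8=12  col gid=2
row: 6 vs 12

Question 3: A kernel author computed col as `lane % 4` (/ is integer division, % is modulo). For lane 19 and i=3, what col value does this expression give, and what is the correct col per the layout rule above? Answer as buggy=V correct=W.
buggy=3 correct=4

`lane % 4`[19,3]->3
lane 19: gid=4 (19/4), tid=3 (19%4)
i=3: r=3*2+1+8=15, c=gid=4
col: 3 vs 4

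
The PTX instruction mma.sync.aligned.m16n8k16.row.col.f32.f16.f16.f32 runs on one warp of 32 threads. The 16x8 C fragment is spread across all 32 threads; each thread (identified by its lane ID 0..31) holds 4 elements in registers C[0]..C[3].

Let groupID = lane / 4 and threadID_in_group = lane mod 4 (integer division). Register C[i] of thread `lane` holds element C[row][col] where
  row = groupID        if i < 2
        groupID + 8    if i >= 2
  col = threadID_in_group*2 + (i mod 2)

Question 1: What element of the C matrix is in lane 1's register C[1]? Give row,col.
1: gid=0,tid=1
[1] (0+0,1*2+1) = (0,3)

0,3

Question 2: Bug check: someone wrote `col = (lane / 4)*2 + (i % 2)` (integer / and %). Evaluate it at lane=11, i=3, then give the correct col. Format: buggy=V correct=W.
buggy=5 correct=7

`(lane / 4)*2 + (i % 2)`[11,3]->5
L=11->g=11>>2=2, t=11&3=3
[3]->row 2+8=10  col 3·2+1=7
col: 5 vs 7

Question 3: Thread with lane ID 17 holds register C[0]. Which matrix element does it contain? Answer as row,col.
L=17->gid=17>>2=4, tid=17&3=1
[0]->row 4+0=4  col 1·2+0=2

4,2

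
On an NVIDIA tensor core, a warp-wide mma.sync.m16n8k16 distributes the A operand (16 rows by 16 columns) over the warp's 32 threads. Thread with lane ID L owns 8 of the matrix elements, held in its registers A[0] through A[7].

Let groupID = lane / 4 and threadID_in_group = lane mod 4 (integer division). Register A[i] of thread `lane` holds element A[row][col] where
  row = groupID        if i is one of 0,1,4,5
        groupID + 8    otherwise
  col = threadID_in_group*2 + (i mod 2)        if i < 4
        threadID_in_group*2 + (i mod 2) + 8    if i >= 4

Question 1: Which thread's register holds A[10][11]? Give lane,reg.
9,7

r: 10->gid=2,r8=1  c: 11->c8=1,tid=1,i&1=1
L=2*4+1=9  i=1*4+1*2+1=7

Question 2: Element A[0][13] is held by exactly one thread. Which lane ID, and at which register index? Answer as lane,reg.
r:0=>grp=0,rB=0  c:13=>cB=1,tig=2,lo=1
L=0*4+2=2  i=1*4+0*2+1=5

2,5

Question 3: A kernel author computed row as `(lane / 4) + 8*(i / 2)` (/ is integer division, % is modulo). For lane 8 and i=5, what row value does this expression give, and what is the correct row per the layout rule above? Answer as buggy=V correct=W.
buggy=18 correct=2

`(lane / 4) + 8*(i / 2)`[8,5]⇒18
lane 8⇒8/4=2, 8 mod 4=0
i=5  r:2+0⇒2  c:2·0+1+8⇒9
row: 18 vs 2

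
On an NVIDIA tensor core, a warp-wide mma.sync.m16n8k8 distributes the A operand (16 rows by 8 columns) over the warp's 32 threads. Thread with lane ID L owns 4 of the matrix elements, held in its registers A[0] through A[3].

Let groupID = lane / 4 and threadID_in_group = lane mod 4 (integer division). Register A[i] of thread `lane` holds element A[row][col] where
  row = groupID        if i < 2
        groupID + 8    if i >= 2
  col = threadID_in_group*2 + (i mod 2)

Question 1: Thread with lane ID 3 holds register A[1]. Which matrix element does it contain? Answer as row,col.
0,7

3: grp=0,tig=3
[1] (0+0,3*2+1) = (0,7)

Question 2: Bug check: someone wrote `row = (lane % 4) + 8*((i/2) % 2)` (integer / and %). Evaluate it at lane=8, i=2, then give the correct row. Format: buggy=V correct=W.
buggy=8 correct=10

`(lane % 4) + 8*((i/2) % 2)`[8,2]→8
lane 8→8/4=2, 8 mod 4=0
i=2  r:2+8→10  c:2·0+0→0
row: 8 vs 10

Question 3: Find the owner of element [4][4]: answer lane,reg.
r=4→G=4,rhi=0  c=4→T=2,p=0
L=4*4+2=18  i=0*2+0=0

18,0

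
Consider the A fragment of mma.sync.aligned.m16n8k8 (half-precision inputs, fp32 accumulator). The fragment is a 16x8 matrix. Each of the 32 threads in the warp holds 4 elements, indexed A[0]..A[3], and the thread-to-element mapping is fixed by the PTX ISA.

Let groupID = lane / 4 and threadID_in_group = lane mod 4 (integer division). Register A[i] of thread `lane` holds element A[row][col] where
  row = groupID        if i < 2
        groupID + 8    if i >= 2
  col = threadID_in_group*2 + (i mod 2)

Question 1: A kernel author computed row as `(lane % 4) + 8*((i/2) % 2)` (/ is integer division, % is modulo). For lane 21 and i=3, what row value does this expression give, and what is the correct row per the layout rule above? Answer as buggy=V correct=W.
`(lane % 4) + 8*((i/2) % 2)`[21,3]⇒9
L=21⇒gr=21>>2=5, th=21&3=1
[3]⇒row 5+8=13  col 1·2+1=3
row: 9 vs 13

buggy=9 correct=13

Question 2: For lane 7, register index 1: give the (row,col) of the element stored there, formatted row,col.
1,7

lane 7=>7/4=1, 7 mod 4=3
i=1  r:1+0=>1  c:2·3+1=>7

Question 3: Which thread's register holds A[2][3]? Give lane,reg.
9,1

r=2->g=2,rb=0  c=3->t=1,b0=1
L=2*4+1=9  i=0*2+1=1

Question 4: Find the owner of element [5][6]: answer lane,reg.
r=5->g=5,rb=0  c=6->t=3,b0=0
L=5*4+3=23  i=0*2+0=0

23,0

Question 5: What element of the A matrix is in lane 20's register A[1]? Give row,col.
lane 20->20/4=5, 20 mod 4=0
i=1  r:5+0->5  c:2·0+1->1

5,1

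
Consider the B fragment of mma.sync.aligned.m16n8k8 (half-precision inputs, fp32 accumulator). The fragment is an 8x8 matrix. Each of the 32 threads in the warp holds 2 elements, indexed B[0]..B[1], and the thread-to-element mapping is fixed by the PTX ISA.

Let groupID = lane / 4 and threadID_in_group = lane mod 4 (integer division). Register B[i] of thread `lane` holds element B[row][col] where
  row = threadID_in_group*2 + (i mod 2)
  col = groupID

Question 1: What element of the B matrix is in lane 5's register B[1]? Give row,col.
L=5→G=5>>2=1, T=5&3=1
[1]→row 1·2+1=3  col G=1

3,1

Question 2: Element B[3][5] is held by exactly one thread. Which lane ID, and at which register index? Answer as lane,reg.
21,1

c: 5->gid=5  r: 3->tid=1,i&1=1
L=5*4+1=21  i=1=1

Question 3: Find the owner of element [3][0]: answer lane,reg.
c=0→G=0  r=3→T=1,p=1
L=0*4+1=1  i=1=1

1,1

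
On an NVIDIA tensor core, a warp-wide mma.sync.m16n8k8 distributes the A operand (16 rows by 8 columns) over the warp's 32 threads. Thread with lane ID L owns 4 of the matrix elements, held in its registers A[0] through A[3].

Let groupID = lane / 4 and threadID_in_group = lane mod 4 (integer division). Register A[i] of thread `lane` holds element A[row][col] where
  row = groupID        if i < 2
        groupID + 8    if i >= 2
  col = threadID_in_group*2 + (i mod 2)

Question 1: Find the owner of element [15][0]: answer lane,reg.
28,2

r:15=>grp=7,rB=1  c:0=>tig=0,lo=0
L=7*4+0=28  i=1*2+0=2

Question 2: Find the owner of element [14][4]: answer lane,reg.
r=14→G=6,rhi=1  c=4→T=2,p=0
L=6*4+2=26  i=1*2+0=2

26,2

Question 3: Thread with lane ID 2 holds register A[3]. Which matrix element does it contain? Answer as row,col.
8,5

lane 2=>2/4=0, 2 mod 4=2
i=3  r:0+8=>8  c:2·2+1=>5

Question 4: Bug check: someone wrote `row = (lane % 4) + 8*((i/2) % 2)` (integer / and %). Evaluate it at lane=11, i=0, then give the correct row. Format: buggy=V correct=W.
`(lane % 4) + 8*((i/2) % 2)`[11,0]⇒3
lane 11⇒11/4=2, 11 mod 4=3
i=0  r:2+0⇒2  c:2·3+0⇒6
row: 3 vs 2

buggy=3 correct=2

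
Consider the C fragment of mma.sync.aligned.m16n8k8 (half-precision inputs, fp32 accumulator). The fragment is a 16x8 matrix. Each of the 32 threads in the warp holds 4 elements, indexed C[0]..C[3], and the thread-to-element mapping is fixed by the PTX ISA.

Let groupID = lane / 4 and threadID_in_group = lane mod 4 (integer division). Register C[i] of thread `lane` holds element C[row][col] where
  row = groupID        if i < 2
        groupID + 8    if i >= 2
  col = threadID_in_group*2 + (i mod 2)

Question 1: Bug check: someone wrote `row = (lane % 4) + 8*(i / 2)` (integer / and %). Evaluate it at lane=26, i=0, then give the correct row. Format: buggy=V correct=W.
`(lane % 4) + 8*(i / 2)`[26,0]⇒2
26: gr=6,th=2
[0] (6+0,2*2+0) = (6,4)
row: 2 vs 6

buggy=2 correct=6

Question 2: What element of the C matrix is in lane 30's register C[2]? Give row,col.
15,4

30: gid=7,tid=2
[2] (7+8,2*2+0) = (15,4)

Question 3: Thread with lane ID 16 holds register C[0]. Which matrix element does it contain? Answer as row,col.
4,0

lane 16: gr=4 (16/4), th=0 (16%4)
i=0: r=4+0=4, c=0*2+0=0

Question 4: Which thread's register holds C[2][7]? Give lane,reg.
r=2->g=2,rb=0  c=7->t=3,b0=1
L=2*4+3=11  i=0*2+1=1

11,1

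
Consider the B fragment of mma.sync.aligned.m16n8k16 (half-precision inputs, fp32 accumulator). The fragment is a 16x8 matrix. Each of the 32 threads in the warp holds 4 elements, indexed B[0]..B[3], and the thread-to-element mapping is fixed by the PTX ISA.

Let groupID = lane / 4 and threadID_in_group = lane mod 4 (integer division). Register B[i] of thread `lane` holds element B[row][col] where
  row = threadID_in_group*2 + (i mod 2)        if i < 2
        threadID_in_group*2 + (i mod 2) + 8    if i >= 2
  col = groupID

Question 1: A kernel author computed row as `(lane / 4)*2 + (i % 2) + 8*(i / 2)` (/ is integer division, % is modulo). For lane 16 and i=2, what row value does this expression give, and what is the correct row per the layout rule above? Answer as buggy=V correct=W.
`(lane / 4)*2 + (i % 2) + 8*(i / 2)`[16,2]⇒16
16: gr=4,th=0
[2] (0*2+0+8,4) = (8,4)
row: 16 vs 8

buggy=16 correct=8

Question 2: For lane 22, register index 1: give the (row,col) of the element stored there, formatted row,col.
5,5

22: G=5,T=2
[1] (2*2+1+0,5) = (5,5)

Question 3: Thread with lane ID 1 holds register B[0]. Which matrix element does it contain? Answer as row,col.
2,0

lane 1: gr=0 (1/4), th=1 (1%4)
i=0: r=1*2+0+0=2, c=gr=0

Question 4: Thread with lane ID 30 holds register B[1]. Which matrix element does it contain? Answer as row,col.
lane 30⇒30/4=7, 30 mod 4=2
i=1  r:2·2+1+0⇒5  c:7

5,7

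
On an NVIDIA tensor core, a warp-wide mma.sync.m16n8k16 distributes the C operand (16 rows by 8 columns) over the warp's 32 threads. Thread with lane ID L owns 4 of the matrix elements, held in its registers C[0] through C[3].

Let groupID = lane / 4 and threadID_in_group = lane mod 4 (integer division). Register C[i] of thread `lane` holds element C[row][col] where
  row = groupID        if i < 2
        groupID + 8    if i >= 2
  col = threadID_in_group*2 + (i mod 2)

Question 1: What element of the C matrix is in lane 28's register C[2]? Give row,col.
28: gid=7,tid=0
[2] (7+8,0*2+0) = (15,0)

15,0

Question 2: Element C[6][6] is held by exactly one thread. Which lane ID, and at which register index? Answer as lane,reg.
r=6⇒gr=6,Rb=0  c=6⇒th=3,odd=0
L=6*4+3=27  i=0*2+0=0

27,0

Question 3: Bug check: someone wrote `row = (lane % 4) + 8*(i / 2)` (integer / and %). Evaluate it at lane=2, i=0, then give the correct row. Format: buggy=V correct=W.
`(lane % 4) + 8*(i / 2)`[2,0]→2
2: G=0,T=2
[0] (0+0,2*2+0) = (0,4)
row: 2 vs 0

buggy=2 correct=0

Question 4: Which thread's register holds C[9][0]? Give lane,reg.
4,2

r=9->g=1,rb=1  c=0->t=0,b0=0
L=1*4+0=4  i=1*2+0=2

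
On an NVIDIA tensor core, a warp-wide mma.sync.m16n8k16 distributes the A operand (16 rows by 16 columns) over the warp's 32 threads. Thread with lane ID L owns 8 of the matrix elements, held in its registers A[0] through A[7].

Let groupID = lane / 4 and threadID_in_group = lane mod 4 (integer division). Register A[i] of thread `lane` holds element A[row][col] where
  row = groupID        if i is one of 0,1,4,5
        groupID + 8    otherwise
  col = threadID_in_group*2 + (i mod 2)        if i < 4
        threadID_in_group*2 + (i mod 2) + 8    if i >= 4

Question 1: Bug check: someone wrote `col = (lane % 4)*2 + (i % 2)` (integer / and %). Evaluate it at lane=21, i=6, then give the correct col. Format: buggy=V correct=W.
buggy=2 correct=10

`(lane % 4)*2 + (i % 2)`[21,6]→2
L=21→G=21>>2=5, T=21&3=1
[6]→row 5+8=13  col 1·2+0+8=10
col: 2 vs 10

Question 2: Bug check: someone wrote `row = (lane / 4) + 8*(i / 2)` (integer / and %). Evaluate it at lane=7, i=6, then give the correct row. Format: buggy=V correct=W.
`(lane / 4) + 8*(i / 2)`[7,6]->25
lane 7->7/4=1, 7 mod 4=3
i=6  r:1+8->9  c:2·3+0+8->14
row: 25 vs 9

buggy=25 correct=9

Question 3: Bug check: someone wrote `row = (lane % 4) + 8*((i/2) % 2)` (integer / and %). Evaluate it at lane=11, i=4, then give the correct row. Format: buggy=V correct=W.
buggy=3 correct=2

`(lane % 4) + 8*((i/2) % 2)`[11,4]⇒3
11: gr=2,th=3
[4] (2+0,3*2+0+8) = (2,14)
row: 3 vs 2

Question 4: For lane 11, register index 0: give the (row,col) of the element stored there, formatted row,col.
2,6

lane 11=>11/4=2, 11 mod 4=3
i=0  r:2+0=>2  c:2·3+0+0=>6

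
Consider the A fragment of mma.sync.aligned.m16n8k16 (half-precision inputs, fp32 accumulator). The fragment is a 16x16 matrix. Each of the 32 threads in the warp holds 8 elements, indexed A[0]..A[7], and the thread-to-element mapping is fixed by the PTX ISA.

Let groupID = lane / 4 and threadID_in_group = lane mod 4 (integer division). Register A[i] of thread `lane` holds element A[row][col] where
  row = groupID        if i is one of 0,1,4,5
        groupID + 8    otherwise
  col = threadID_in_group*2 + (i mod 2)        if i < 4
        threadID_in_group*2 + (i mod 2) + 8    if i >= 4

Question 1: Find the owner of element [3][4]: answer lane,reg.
r=3⇒gr=3,Rb=0  c=4⇒Cb=0,th=2,odd=0
L=3*4+2=14  i=0*4+0*2+0=0

14,0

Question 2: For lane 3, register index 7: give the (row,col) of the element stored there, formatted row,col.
L=3→G=3>>2=0, T=3&3=3
[7]→row 0+8=8  col 3·2+1+8=15

8,15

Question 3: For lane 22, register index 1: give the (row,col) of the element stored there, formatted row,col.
22: gr=5,th=2
[1] (5+0,2*2+1+0) = (5,5)

5,5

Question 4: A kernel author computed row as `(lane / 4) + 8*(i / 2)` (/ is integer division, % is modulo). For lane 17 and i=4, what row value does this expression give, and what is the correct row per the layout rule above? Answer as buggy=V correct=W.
buggy=20 correct=4

`(lane / 4) + 8*(i / 2)`[17,4]⇒20
17: gr=4,th=1
[4] (4+0,1*2+0+8) = (4,10)
row: 20 vs 4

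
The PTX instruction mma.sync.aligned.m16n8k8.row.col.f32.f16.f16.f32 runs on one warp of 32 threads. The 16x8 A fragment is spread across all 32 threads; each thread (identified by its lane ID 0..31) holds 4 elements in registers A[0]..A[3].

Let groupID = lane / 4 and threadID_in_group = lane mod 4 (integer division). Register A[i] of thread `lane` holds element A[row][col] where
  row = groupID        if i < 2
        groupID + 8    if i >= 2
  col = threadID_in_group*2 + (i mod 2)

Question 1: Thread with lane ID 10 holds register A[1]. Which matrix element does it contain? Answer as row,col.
L=10→G=10>>2=2, T=10&3=2
[1]→row 2+0=2  col 2·2+1=5

2,5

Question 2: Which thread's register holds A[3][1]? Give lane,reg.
r: 3->gid=3,r8=0  c: 1->tid=0,i&1=1
L=3*4+0=12  i=0*2+1=1

12,1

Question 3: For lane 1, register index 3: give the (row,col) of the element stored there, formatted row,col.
8,3

1: G=0,T=1
[3] (0+8,1*2+1) = (8,3)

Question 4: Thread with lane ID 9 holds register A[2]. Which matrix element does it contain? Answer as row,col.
10,2

9: grp=2,tig=1
[2] (2+8,1*2+0) = (10,2)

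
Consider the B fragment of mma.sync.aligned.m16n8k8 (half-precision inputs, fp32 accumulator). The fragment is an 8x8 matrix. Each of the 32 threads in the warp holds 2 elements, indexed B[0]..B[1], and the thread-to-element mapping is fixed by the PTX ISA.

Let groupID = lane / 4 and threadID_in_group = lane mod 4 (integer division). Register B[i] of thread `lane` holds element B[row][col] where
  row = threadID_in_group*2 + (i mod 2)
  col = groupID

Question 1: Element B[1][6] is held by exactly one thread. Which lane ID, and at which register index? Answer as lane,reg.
c:6=>grp=6  r:1=>tig=0,lo=1
L=6*4+0=24  i=1=1

24,1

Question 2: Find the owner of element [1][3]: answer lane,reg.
c: 3->gid=3  r: 1->tid=0,i&1=1
L=3*4+0=12  i=1=1

12,1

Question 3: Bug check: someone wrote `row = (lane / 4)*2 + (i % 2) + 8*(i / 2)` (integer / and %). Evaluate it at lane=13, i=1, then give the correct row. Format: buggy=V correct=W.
`(lane / 4)*2 + (i % 2) + 8*(i / 2)`[13,1]=>7
L=13=>grp=13>>2=3, tig=13&3=1
[1]=>row 1·2+1=3  col grp=3
row: 7 vs 3

buggy=7 correct=3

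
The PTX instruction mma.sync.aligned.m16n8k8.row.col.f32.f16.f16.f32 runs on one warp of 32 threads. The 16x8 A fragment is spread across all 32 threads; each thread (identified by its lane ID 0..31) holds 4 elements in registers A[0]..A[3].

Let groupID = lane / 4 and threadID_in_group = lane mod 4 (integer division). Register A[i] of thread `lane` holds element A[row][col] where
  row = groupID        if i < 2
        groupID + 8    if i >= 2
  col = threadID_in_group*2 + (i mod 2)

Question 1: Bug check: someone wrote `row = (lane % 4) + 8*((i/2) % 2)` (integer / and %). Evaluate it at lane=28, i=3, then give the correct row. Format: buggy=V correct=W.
`(lane % 4) + 8*((i/2) % 2)`[28,3]->8
28: gid=7,tid=0
[3] (7+8,0*2+1) = (15,1)
row: 8 vs 15

buggy=8 correct=15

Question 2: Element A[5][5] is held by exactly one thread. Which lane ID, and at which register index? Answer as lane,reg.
r:5=>grp=5,rB=0  c:5=>tig=2,lo=1
L=5*4+2=22  i=0*2+1=1

22,1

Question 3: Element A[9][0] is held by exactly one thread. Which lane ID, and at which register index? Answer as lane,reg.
r:9=>grp=1,rB=1  c:0=>tig=0,lo=0
L=1*4+0=4  i=1*2+0=2

4,2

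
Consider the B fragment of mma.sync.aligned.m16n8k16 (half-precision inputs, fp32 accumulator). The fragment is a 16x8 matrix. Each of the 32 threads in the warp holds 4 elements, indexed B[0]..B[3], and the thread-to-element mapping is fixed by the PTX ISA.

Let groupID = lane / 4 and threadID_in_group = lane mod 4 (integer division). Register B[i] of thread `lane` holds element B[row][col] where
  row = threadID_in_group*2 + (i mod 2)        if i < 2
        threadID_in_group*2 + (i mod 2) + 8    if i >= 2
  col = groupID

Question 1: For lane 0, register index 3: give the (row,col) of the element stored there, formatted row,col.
lane 0: gid=0 (0/4), tid=0 (0%4)
i=3: r=0*2+1+8=9, c=gid=0

9,0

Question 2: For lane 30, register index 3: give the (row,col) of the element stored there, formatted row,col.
lane 30: gr=7 (30/4), th=2 (30%4)
i=3: r=2*2+1+8=13, c=gr=7

13,7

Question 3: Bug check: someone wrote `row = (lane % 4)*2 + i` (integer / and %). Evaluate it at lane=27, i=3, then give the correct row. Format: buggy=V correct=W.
`(lane % 4)*2 + i`[27,3]⇒9
lane 27⇒27/4=6, 27 mod 4=3
i=3  r:2·3+1+8⇒15  c:6
row: 9 vs 15

buggy=9 correct=15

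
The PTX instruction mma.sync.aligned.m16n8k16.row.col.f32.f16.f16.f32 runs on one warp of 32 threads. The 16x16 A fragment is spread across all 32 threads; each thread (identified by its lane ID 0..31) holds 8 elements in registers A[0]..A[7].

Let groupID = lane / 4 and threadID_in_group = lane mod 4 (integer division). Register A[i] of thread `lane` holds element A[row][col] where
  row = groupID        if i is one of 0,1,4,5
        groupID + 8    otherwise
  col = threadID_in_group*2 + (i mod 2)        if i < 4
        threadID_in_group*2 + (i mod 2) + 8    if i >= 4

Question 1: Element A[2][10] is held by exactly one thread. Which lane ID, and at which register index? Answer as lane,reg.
r=2→G=2,rhi=0  c=10→chi=1,T=1,p=0
L=2*4+1=9  i=1*4+0*2+0=4

9,4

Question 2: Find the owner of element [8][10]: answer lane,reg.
r=8⇒gr=0,Rb=1  c=10⇒Cb=1,th=1,odd=0
L=0*4+1=1  i=1*4+1*2+0=6

1,6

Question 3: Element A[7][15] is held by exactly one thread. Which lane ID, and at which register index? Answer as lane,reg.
r=7→G=7,rhi=0  c=15→chi=1,T=3,p=1
L=7*4+3=31  i=1*4+0*2+1=5

31,5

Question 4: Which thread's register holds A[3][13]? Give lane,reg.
r: 3->gid=3,r8=0  c: 13->c8=1,tid=2,i&1=1
L=3*4+2=14  i=1*4+0*2+1=5

14,5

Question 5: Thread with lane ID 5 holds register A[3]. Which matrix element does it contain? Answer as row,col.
9,3

L=5->gid=5>>2=1, tid=5&3=1
[3]->row 1+8=9  col 1·2+1+0=3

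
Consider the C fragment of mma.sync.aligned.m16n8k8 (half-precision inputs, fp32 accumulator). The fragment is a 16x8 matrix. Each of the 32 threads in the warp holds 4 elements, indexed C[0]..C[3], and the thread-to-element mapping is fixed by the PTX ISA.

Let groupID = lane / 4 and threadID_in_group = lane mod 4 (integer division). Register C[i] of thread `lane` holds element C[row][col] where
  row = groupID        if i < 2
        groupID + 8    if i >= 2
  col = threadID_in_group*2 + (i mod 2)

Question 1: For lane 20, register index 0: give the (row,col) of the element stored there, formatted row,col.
L=20->g=20>>2=5, t=20&3=0
[0]->row 5+0=5  col 0·2+0=0

5,0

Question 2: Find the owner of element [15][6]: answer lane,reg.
r=15->g=7,rb=1  c=6->t=3,b0=0
L=7*4+3=31  i=1*2+0=2

31,2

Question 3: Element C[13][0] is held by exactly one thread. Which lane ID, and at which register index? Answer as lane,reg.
r:13=>grp=5,rB=1  c:0=>tig=0,lo=0
L=5*4+0=20  i=1*2+0=2

20,2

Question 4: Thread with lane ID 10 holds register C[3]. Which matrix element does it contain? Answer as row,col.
lane 10: gr=2 (10/4), th=2 (10%4)
i=3: r=2+8=10, c=2*2+1=5

10,5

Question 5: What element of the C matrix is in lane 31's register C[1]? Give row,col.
L=31=>grp=31>>2=7, tig=31&3=3
[1]=>row 7+0=7  col 3·2+1=7

7,7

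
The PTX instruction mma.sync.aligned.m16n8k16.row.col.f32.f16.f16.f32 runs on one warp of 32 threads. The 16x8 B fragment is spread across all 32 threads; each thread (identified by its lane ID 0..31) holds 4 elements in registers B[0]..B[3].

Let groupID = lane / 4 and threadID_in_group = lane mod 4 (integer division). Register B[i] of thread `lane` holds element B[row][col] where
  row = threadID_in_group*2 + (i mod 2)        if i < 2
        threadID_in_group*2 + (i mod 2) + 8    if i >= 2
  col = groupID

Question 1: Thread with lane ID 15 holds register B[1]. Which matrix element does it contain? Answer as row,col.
7,3

15: G=3,T=3
[1] (3*2+1+0,3) = (7,3)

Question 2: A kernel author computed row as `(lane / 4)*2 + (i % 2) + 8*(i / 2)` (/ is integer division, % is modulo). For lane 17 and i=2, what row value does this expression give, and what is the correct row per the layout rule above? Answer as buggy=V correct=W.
buggy=16 correct=10

`(lane / 4)*2 + (i % 2) + 8*(i / 2)`[17,2]=>16
lane 17=>17/4=4, 17 mod 4=1
i=2  r:2·1+0+8=>10  c:4
row: 16 vs 10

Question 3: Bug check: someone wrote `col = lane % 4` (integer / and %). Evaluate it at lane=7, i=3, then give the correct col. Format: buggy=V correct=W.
`lane % 4`[7,3]→3
lane 7→7/4=1, 7 mod 4=3
i=3  r:2·3+1+8→15  c:1
col: 3 vs 1

buggy=3 correct=1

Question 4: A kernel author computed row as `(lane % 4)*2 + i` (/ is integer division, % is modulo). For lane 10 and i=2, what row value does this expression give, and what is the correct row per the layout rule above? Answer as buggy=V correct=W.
buggy=6 correct=12

`(lane % 4)*2 + i`[10,2]→6
lane 10: G=2 (10/4), T=2 (10%4)
i=2: r=2*2+0+8=12, c=G=2
row: 6 vs 12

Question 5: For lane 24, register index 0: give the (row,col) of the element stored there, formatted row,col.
0,6

L=24->gid=24>>2=6, tid=24&3=0
[0]->row 0·2+0+0=0  col gid=6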